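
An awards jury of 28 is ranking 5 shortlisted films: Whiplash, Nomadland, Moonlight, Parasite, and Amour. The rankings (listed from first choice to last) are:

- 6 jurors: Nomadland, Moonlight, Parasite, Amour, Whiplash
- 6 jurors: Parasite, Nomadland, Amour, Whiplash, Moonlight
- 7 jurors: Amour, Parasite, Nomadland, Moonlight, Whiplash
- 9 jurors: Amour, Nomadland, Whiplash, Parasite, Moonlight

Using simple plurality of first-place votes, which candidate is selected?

Amour

First-place votes: Whiplash 0, Nomadland 6, Moonlight 0, Parasite 6, Amour 16.
Amour has the most first-place votes.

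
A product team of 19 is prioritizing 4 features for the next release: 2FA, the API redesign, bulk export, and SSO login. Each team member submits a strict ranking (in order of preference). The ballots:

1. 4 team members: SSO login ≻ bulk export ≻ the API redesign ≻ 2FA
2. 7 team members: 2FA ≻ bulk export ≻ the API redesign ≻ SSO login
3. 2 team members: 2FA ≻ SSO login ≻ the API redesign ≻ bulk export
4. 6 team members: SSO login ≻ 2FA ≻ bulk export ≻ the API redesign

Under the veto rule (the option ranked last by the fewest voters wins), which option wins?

Last-place votes: 2FA 4, the API redesign 6, bulk export 2, SSO login 7.
bulk export is ranked last by the fewest voters, so bulk export wins.

bulk export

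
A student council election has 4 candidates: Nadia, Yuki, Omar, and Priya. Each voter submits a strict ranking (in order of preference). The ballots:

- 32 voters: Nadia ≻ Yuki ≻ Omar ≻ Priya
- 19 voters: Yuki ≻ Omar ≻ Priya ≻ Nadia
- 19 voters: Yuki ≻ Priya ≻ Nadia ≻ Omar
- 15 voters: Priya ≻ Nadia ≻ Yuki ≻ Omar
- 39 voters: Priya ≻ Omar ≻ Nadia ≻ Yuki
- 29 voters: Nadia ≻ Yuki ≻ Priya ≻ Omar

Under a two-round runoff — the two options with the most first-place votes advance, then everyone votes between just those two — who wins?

Priya

Round 1 first-place votes: Nadia 61, Yuki 38, Omar 0, Priya 54.
Nadia and Priya advance.
Runoff: Nadia is preferred to Priya by 61 voters; Priya by 92.
Priya wins the runoff.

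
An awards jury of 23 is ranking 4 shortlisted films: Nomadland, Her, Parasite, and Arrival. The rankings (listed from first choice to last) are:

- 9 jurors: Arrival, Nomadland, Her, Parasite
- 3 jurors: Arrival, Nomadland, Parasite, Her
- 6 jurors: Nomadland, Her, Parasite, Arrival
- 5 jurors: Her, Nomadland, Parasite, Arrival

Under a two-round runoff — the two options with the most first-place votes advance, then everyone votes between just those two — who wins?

Arrival

Round 1 first-place votes: Nomadland 6, Her 5, Parasite 0, Arrival 12.
Arrival and Nomadland advance.
Runoff: Arrival is preferred to Nomadland by 12 voters; Nomadland by 11.
Arrival wins the runoff.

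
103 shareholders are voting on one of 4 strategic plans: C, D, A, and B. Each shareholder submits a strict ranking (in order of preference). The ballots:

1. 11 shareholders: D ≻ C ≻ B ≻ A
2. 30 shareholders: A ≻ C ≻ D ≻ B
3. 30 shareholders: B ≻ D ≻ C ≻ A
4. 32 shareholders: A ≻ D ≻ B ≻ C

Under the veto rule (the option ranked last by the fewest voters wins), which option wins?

Last-place votes: C 32, D 0, A 41, B 30.
D is ranked last by the fewest voters, so D wins.

D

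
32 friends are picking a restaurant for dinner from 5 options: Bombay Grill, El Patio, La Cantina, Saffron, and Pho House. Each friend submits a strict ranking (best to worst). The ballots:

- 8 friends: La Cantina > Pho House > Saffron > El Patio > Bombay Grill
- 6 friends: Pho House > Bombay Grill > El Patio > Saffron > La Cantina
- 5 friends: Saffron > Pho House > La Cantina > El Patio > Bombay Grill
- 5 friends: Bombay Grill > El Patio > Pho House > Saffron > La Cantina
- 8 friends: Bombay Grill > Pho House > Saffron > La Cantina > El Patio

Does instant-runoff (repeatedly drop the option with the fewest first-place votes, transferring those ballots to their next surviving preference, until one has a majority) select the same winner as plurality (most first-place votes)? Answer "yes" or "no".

no

Instant-runoff — R1 Bombay Grill 13, El Patio 0, La Cantina 8, Saffron 5, Pho House 6 (El Patio out); R2 Bombay Grill 13, La Cantina 8, Saffron 5, Pho House 6 (Saffron out); R3 Bombay Grill 13, La Cantina 8, Pho House 11 (La Cantina out); R4 Bombay Grill 13, Pho House 19 (Pho House winner). Winner: Pho House.
Plurality — first-place votes: Bombay Grill 13, El Patio 0, La Cantina 8, Saffron 5, Pho House 6. Winner: Bombay Grill.
The two methods disagree.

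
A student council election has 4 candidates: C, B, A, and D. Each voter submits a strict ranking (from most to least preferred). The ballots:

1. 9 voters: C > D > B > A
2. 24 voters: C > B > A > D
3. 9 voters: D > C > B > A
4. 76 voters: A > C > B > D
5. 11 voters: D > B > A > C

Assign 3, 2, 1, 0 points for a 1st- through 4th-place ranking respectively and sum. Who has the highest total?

C: 9·3 + 24·3 + 9·2 + 76·2 + 11·0 = 269
B: 9·1 + 24·2 + 9·1 + 76·1 + 11·2 = 164
A: 9·0 + 24·1 + 9·0 + 76·3 + 11·1 = 263
D: 9·2 + 24·0 + 9·3 + 76·0 + 11·3 = 78
C has the highest Borda score (269).

C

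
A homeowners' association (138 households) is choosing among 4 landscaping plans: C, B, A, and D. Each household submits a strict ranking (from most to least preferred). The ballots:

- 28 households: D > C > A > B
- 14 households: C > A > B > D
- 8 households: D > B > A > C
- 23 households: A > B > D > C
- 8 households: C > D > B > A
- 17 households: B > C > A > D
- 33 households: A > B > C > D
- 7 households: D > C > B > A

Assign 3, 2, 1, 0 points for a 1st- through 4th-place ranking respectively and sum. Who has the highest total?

C: 28·2 + 14·3 + 8·0 + 23·0 + 8·3 + 17·2 + 33·1 + 7·2 = 203
B: 28·0 + 14·1 + 8·2 + 23·2 + 8·1 + 17·3 + 33·2 + 7·1 = 208
A: 28·1 + 14·2 + 8·1 + 23·3 + 8·0 + 17·1 + 33·3 + 7·0 = 249
D: 28·3 + 14·0 + 8·3 + 23·1 + 8·2 + 17·0 + 33·0 + 7·3 = 168
A has the highest Borda score (249).

A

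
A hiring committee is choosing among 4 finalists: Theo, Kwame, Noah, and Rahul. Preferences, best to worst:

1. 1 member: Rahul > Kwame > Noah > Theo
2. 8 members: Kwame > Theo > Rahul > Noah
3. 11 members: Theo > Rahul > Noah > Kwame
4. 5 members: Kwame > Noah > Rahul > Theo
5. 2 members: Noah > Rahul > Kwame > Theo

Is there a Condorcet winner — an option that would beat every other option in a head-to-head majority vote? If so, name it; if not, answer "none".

none

Checking pairwise contests:
Kwame beats Theo 16–11.
Rahul beats Kwame 14–13.
Theo beats Noah 19–8.
Theo beats Rahul 19–8.
Every option loses at least one head-to-head, so there is no Condorcet winner.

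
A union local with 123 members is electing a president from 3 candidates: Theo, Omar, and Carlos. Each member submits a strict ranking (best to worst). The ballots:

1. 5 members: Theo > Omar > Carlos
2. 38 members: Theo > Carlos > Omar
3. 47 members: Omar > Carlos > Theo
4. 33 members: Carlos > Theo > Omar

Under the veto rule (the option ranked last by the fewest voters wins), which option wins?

Carlos

Last-place votes: Theo 47, Omar 71, Carlos 5.
Carlos is ranked last by the fewest voters, so Carlos wins.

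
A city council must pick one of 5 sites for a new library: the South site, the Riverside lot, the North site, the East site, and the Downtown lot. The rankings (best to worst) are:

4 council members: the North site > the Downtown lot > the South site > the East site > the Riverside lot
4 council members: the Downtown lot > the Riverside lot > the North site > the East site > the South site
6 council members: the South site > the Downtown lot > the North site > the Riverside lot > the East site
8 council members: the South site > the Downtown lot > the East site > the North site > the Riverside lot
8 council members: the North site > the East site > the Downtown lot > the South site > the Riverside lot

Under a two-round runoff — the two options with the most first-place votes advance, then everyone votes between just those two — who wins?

the North site

Round 1 first-place votes: the South site 14, the Riverside lot 0, the North site 12, the East site 0, the Downtown lot 4.
the South site and the North site advance.
Runoff: the South site is preferred to the North site by 14 voters; the North site by 16.
the North site wins the runoff.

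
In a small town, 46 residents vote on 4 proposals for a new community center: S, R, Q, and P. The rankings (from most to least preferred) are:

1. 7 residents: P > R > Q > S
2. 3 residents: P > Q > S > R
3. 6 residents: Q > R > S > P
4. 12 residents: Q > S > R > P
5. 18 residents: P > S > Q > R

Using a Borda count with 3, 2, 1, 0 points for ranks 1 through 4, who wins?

Q

S: 7·0 + 3·1 + 6·1 + 12·2 + 18·2 = 69
R: 7·2 + 3·0 + 6·2 + 12·1 + 18·0 = 38
Q: 7·1 + 3·2 + 6·3 + 12·3 + 18·1 = 85
P: 7·3 + 3·3 + 6·0 + 12·0 + 18·3 = 84
Q has the highest Borda score (85).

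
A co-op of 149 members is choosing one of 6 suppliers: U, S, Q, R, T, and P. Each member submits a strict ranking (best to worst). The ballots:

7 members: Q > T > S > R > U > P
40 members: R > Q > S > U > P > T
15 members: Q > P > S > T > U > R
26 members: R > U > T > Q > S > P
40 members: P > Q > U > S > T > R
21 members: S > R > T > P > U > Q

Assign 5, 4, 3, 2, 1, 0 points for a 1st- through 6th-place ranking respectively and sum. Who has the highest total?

U: 7·1 + 40·2 + 15·1 + 26·4 + 40·3 + 21·1 = 347
S: 7·3 + 40·3 + 15·3 + 26·1 + 40·2 + 21·5 = 397
Q: 7·5 + 40·4 + 15·5 + 26·2 + 40·4 + 21·0 = 482
R: 7·2 + 40·5 + 15·0 + 26·5 + 40·0 + 21·4 = 428
T: 7·4 + 40·0 + 15·2 + 26·3 + 40·1 + 21·3 = 239
P: 7·0 + 40·1 + 15·4 + 26·0 + 40·5 + 21·2 = 342
Q has the highest Borda score (482).

Q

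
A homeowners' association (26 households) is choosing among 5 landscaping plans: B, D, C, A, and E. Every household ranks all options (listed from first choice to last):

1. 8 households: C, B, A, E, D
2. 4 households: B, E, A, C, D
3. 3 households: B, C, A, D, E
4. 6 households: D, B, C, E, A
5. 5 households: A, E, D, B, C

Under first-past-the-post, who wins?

First-place votes: B 7, D 6, C 8, A 5, E 0.
C has the most first-place votes.

C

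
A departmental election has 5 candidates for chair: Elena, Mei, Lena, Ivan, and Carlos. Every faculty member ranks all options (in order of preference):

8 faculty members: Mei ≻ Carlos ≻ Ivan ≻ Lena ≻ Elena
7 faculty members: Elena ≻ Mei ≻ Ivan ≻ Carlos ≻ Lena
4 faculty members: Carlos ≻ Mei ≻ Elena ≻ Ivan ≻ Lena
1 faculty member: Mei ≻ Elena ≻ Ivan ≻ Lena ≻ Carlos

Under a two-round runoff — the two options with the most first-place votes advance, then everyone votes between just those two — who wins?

Mei

Round 1 first-place votes: Elena 7, Mei 9, Lena 0, Ivan 0, Carlos 4.
Mei and Elena advance.
Runoff: Mei is preferred to Elena by 13 voters; Elena by 7.
Mei wins the runoff.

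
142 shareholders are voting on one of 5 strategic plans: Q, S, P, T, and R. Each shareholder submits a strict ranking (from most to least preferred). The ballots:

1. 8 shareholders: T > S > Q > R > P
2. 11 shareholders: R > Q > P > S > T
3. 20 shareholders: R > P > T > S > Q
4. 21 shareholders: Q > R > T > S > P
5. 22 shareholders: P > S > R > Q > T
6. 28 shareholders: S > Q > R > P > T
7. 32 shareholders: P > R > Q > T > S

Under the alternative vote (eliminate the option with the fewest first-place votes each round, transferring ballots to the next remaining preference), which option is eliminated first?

T

Round 1: Q 21, S 28, P 54, T 8, R 31. Eliminate T.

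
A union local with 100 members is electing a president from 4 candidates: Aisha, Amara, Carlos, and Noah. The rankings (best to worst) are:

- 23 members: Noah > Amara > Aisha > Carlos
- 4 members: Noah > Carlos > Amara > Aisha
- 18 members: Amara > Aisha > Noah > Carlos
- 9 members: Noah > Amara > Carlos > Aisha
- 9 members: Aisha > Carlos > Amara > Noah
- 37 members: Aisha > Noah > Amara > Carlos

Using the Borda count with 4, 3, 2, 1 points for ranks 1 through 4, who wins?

Noah

Aisha: 23·2 + 4·1 + 18·3 + 9·1 + 9·4 + 37·4 = 297
Amara: 23·3 + 4·2 + 18·4 + 9·3 + 9·2 + 37·2 = 268
Carlos: 23·1 + 4·3 + 18·1 + 9·2 + 9·3 + 37·1 = 135
Noah: 23·4 + 4·4 + 18·2 + 9·4 + 9·1 + 37·3 = 300
Noah has the highest Borda score (300).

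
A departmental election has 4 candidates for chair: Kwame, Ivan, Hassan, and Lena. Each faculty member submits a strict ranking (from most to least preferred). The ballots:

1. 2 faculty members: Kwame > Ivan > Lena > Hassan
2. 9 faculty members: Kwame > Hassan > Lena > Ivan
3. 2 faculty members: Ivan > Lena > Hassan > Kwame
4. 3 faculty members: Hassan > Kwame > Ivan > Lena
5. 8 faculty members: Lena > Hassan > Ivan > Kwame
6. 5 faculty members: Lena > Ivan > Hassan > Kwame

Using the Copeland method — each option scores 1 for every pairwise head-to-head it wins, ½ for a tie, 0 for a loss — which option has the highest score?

Kwame: loses to Ivan, Hassan, and Lena → score 0.
Ivan: beats Kwame; loses to Hassan and Lena → score 1.
Hassan: beats Kwame and Ivan; loses to Lena → score 2.
Lena: beats Kwame, Ivan, and Hassan → score 3.
Lena has the best pairwise record.

Lena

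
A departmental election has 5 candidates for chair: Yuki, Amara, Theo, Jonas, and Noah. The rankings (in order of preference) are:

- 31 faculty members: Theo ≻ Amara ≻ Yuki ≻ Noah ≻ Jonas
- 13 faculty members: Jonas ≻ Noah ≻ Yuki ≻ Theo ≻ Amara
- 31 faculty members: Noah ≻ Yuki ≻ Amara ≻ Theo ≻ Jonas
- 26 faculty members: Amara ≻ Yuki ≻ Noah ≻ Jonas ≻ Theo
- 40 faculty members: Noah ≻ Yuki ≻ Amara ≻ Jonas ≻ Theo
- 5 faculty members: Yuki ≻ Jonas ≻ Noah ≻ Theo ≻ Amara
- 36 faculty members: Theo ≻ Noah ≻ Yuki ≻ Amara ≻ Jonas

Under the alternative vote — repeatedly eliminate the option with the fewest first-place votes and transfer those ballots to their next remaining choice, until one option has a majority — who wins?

Noah

Round 1: Yuki 5, Amara 26, Theo 67, Jonas 13, Noah 71. Eliminate Yuki.
Round 2: Amara 26, Theo 67, Jonas 18, Noah 71. Eliminate Jonas.
Round 3: Amara 26, Theo 67, Noah 89. Eliminate Amara.
Round 4: Theo 67, Noah 115. Noah has a majority.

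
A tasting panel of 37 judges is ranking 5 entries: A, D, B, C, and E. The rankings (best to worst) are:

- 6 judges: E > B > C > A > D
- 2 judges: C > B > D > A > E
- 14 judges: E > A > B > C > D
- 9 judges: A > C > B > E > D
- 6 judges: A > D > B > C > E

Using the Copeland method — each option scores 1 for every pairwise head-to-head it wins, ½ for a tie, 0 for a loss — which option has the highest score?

E

A: beats D, B, and C; loses to E → score 3.
D: loses to A, B, C, and E → score 0.
B: beats D and C; loses to A and E → score 2.
C: beats D; loses to A, B, and E → score 1.
E: beats A, D, B, and C → score 4.
E has the best pairwise record.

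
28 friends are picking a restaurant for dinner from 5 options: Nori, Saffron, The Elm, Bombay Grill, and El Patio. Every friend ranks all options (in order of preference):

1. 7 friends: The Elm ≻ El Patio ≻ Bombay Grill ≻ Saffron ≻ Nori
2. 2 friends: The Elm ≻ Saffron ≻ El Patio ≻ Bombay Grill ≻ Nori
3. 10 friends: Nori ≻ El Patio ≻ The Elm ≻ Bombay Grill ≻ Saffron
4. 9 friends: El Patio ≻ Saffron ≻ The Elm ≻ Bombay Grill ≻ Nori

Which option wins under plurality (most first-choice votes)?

First-place votes: Nori 10, Saffron 0, The Elm 9, Bombay Grill 0, El Patio 9.
Nori has the most first-place votes.

Nori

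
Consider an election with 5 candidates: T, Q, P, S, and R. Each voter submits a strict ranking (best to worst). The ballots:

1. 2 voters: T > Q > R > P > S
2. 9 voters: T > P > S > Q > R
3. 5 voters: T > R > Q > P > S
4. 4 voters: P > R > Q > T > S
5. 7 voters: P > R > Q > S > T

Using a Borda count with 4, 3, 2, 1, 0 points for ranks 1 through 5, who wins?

T: 2·4 + 9·4 + 5·4 + 4·1 + 7·0 = 68
Q: 2·3 + 9·1 + 5·2 + 4·2 + 7·2 = 47
P: 2·1 + 9·3 + 5·1 + 4·4 + 7·4 = 78
S: 2·0 + 9·2 + 5·0 + 4·0 + 7·1 = 25
R: 2·2 + 9·0 + 5·3 + 4·3 + 7·3 = 52
P has the highest Borda score (78).

P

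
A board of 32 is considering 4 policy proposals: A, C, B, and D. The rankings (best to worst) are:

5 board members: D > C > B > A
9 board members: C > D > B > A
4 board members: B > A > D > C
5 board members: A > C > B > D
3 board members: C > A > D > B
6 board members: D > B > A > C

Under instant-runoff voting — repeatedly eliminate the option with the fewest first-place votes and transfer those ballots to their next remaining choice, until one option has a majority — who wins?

Round 1: A 5, C 12, B 4, D 11. Eliminate B.
Round 2: A 9, C 12, D 11. Eliminate A.
Round 3: C 17, D 15. C has a majority.

C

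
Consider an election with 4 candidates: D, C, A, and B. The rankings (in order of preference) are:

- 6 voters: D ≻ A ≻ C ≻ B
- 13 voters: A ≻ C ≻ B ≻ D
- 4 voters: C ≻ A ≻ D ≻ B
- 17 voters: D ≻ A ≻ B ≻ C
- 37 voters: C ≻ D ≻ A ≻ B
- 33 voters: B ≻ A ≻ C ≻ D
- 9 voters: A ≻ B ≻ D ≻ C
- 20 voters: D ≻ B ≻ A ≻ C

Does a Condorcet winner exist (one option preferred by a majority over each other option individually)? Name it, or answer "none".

none

Checking pairwise contests:
C beats D 87–52.
A beats C 98–41.
D beats A 80–59.
D beats B 84–55.
Every option loses at least one head-to-head, so there is no Condorcet winner.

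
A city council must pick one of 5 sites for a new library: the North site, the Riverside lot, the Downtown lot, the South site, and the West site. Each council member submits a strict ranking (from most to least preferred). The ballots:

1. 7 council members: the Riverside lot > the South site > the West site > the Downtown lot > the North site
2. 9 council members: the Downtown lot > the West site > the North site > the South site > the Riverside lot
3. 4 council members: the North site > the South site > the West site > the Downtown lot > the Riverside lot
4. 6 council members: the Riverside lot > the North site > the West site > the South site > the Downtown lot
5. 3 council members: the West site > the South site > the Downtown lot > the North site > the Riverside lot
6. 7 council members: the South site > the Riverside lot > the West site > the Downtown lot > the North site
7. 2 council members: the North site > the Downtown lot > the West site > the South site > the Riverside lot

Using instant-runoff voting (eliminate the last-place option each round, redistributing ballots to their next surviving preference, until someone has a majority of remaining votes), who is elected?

the South site

Round 1: the North site 6, the Riverside lot 13, the Downtown lot 9, the South site 7, the West site 3. Eliminate the West site.
Round 2: the North site 6, the Riverside lot 13, the Downtown lot 9, the South site 10. Eliminate the North site.
Round 3: the Riverside lot 13, the Downtown lot 11, the South site 14. Eliminate the Downtown lot.
Round 4: the Riverside lot 13, the South site 25. The South site has a majority.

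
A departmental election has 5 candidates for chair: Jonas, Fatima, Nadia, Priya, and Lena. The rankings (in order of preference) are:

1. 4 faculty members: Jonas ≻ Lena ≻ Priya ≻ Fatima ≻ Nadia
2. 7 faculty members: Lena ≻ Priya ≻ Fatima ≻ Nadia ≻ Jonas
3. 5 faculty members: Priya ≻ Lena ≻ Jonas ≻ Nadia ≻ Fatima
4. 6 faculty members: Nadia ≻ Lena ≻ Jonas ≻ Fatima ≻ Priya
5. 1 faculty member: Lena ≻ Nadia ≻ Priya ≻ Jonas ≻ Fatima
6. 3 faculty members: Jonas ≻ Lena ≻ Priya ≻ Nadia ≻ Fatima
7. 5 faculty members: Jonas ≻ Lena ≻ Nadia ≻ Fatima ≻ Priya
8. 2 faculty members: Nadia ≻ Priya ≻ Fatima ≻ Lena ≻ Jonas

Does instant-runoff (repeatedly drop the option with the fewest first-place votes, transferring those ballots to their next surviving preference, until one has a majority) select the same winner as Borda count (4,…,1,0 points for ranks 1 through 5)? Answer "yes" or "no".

Instant-runoff — R1 Jonas 12, Fatima 0, Nadia 8, Priya 5, Lena 8 (Fatima out); R2 Jonas 12, Nadia 8, Priya 5, Lena 8 (Priya out); R3 Jonas 12, Nadia 8, Lena 13 (Nadia out); R4 Jonas 12, Lena 21 (Lena winner). Winner: Lena.
Borda — scores: Jonas 71, Fatima 33, Nadia 60, Priya 63, Lena 103. Winner: Lena.
The two methods agree.

yes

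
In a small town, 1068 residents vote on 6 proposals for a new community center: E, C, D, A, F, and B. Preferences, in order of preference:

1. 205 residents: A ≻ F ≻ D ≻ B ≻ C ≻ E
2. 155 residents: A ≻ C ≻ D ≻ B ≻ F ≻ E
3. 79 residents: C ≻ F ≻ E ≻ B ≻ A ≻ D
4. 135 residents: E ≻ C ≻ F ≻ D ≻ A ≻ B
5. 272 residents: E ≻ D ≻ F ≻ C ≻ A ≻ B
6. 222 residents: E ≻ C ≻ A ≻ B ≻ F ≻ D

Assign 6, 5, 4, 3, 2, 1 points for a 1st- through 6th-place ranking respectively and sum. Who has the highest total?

E: 205·1 + 155·1 + 79·4 + 135·6 + 272·6 + 222·6 = 4450
C: 205·2 + 155·5 + 79·6 + 135·5 + 272·3 + 222·5 = 4260
D: 205·4 + 155·4 + 79·1 + 135·3 + 272·5 + 222·1 = 3506
A: 205·6 + 155·6 + 79·2 + 135·2 + 272·2 + 222·4 = 4020
F: 205·5 + 155·2 + 79·5 + 135·4 + 272·4 + 222·2 = 3802
B: 205·3 + 155·3 + 79·3 + 135·1 + 272·1 + 222·3 = 2390
E has the highest Borda score (4450).

E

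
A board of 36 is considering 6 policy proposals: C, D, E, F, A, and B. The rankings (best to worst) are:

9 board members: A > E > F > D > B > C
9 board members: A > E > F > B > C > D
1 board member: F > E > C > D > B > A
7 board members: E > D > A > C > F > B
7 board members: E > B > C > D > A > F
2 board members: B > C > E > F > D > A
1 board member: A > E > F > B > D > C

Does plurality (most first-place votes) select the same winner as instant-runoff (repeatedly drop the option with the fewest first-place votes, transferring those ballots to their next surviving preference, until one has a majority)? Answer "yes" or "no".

Plurality — first-place votes: C 0, D 0, E 14, F 1, A 19, B 2. Winner: A.
Instant-runoff — R1 C 0, D 0, E 14, F 1, A 19, B 2 (A winner). Winner: A.
The two methods agree.

yes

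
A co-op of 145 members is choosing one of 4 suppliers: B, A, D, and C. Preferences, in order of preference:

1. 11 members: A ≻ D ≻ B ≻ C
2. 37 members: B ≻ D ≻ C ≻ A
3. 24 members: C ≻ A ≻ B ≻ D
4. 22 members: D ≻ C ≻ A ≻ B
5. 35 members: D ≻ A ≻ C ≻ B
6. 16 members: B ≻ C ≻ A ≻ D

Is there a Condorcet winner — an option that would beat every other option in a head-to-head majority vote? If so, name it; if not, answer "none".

Checking pairwise contests:
A beats B 92–53.
D beats A 94–51.
B beats D 77–68.
D beats C 105–40.
Every option loses at least one head-to-head, so there is no Condorcet winner.

none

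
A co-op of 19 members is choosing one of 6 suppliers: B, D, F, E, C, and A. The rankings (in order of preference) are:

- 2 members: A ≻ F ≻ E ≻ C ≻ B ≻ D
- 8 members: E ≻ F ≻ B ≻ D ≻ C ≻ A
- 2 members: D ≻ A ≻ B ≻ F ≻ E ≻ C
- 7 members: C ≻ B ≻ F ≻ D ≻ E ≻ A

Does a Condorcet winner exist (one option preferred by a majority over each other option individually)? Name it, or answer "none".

F vs B: 10–9 for F.
F vs D: 17–2 for F.
F vs E: 11–8 for F.
F vs C: 12–7 for F.
F vs A: 15–4 for F.
F beats every other option head-to-head.

F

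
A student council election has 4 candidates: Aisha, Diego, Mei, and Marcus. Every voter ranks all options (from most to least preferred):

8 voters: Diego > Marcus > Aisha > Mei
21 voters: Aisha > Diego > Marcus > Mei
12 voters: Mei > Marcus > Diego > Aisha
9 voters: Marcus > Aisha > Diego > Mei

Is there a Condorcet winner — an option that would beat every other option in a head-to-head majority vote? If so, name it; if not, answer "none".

Checking pairwise contests:
Marcus beats Aisha 29–21.
Aisha beats Diego 30–20.
Aisha beats Mei 38–12.
Diego beats Marcus 29–21.
Every option loses at least one head-to-head, so there is no Condorcet winner.

none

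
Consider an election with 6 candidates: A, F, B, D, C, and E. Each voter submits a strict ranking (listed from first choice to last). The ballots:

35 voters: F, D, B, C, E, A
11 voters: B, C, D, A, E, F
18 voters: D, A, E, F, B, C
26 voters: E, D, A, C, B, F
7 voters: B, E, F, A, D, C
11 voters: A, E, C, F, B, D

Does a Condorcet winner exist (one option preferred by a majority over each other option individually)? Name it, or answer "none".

D vs A: 90–18 for D.
D vs F: 55–53 for D.
D vs B: 79–29 for D.
D vs C: 86–22 for D.
D vs E: 64–44 for D.
D beats every other option head-to-head.

D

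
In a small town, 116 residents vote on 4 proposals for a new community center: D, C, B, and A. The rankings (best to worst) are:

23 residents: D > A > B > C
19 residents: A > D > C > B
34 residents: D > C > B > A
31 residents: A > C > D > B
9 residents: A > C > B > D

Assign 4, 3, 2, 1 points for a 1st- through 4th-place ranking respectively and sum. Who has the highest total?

D: 23·4 + 19·3 + 34·4 + 31·2 + 9·1 = 356
C: 23·1 + 19·2 + 34·3 + 31·3 + 9·3 = 283
B: 23·2 + 19·1 + 34·2 + 31·1 + 9·2 = 182
A: 23·3 + 19·4 + 34·1 + 31·4 + 9·4 = 339
D has the highest Borda score (356).

D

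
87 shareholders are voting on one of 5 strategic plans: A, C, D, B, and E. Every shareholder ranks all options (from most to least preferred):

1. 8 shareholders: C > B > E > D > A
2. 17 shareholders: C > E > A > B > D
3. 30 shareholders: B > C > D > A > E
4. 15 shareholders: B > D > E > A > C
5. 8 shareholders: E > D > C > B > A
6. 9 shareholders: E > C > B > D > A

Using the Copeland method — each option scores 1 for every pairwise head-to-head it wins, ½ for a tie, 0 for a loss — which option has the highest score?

B

A: loses to C, D, B, and E → score 0.
C: beats A, D, and E; loses to B → score 3.
D: beats A and E; loses to C and B → score 2.
B: beats A, C, D, and E → score 4.
E: beats A; loses to C, D, and B → score 1.
B has the best pairwise record.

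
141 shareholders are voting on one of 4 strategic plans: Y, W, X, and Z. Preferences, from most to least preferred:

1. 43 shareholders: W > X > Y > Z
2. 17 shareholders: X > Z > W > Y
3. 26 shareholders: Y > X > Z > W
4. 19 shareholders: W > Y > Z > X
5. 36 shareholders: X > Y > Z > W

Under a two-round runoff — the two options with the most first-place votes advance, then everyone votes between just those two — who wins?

Round 1 first-place votes: Y 26, W 62, X 53, Z 0.
W and X advance.
Runoff: W is preferred to X by 62 voters; X by 79.
X wins the runoff.

X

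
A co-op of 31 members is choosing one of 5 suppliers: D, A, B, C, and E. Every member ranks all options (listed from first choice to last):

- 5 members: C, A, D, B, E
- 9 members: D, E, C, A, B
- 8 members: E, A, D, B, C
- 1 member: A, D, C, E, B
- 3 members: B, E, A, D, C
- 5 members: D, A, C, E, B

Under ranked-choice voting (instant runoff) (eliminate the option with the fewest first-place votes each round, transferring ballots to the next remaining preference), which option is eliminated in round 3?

Round 1: D 14, A 1, B 3, C 5, E 8. Eliminate A.
Round 2: D 15, B 3, C 5, E 8. Eliminate B.
Round 3: D 15, C 5, E 11. Eliminate C.

C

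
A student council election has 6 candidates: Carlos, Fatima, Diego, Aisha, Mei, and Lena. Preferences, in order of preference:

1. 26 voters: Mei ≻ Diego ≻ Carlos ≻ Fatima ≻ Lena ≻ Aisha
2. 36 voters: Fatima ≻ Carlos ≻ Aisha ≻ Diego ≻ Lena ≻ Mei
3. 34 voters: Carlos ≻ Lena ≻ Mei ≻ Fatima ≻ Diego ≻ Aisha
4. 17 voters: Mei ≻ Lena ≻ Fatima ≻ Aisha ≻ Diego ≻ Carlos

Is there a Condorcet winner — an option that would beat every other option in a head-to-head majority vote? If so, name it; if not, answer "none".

Carlos vs Fatima: 60–53 for Carlos.
Carlos vs Diego: 70–43 for Carlos.
Carlos vs Aisha: 96–17 for Carlos.
Carlos vs Mei: 70–43 for Carlos.
Carlos vs Lena: 96–17 for Carlos.
Carlos beats every other option head-to-head.

Carlos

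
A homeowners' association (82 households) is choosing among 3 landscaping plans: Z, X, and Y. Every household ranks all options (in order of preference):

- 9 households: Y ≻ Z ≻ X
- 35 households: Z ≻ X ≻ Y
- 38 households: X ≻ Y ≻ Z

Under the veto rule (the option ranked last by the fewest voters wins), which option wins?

X

Last-place votes: Z 38, X 9, Y 35.
X is ranked last by the fewest voters, so X wins.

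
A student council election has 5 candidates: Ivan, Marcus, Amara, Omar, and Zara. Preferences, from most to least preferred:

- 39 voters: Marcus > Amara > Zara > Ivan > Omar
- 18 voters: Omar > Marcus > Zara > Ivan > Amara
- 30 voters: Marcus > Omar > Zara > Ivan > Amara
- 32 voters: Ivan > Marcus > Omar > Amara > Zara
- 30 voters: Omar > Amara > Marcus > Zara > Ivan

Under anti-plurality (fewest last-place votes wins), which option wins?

Last-place votes: Ivan 30, Marcus 0, Amara 48, Omar 39, Zara 32.
Marcus is ranked last by the fewest voters, so Marcus wins.

Marcus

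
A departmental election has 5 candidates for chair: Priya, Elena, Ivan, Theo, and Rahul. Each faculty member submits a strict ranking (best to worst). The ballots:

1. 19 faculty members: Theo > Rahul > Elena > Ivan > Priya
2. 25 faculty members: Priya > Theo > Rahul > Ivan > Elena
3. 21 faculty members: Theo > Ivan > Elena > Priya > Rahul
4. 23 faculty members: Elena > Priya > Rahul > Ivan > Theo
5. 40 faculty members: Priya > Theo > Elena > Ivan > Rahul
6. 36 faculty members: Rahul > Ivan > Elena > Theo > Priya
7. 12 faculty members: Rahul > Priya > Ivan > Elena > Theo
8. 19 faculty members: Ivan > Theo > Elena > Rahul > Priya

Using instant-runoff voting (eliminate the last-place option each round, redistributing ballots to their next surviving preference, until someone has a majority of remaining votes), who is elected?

Round 1: Priya 65, Elena 23, Ivan 19, Theo 40, Rahul 48. Eliminate Ivan.
Round 2: Priya 65, Elena 23, Theo 59, Rahul 48. Eliminate Elena.
Round 3: Priya 88, Theo 59, Rahul 48. Eliminate Rahul.
Round 4: Priya 100, Theo 95. Priya has a majority.

Priya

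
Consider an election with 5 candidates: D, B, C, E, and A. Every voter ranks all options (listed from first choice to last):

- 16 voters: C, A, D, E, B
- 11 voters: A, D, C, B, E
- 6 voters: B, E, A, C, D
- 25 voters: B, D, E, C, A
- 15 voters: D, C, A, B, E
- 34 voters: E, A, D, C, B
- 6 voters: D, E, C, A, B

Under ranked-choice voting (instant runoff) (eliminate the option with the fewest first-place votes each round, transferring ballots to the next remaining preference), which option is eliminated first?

Round 1: D 21, B 31, C 16, E 34, A 11. Eliminate A.

A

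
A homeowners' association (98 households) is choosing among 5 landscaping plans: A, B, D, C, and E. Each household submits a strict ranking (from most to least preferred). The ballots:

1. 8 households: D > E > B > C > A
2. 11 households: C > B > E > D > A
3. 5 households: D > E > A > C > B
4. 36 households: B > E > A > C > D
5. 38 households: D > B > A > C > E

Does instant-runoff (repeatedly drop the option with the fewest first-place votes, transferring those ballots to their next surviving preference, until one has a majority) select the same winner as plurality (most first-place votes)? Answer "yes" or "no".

Instant-runoff — R1 A 0, B 36, D 51, C 11, E 0 (D winner). Winner: D.
Plurality — first-place votes: A 0, B 36, D 51, C 11, E 0. Winner: D.
The two methods agree.

yes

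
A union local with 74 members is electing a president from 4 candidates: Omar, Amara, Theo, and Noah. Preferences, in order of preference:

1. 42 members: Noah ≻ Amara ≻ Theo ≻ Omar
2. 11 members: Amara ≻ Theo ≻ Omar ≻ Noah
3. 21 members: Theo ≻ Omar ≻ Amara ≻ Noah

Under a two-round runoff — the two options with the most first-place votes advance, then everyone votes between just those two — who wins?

Noah

Round 1 first-place votes: Omar 0, Amara 11, Theo 21, Noah 42.
Noah and Theo advance.
Runoff: Noah is preferred to Theo by 42 voters; Theo by 32.
Noah wins the runoff.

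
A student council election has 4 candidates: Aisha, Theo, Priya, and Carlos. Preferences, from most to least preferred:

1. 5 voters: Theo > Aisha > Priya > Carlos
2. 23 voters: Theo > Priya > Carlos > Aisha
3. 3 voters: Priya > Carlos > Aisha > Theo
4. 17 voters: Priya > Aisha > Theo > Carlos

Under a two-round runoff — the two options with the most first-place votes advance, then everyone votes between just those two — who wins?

Round 1 first-place votes: Aisha 0, Theo 28, Priya 20, Carlos 0.
Theo and Priya advance.
Runoff: Theo is preferred to Priya by 28 voters; Priya by 20.
Theo wins the runoff.

Theo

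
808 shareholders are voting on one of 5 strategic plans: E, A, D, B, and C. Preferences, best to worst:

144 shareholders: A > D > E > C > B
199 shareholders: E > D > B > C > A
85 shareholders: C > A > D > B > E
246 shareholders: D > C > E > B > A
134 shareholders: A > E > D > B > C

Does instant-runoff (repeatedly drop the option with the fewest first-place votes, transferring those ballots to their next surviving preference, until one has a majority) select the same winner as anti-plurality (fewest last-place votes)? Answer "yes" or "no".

yes

Instant-runoff — R1 E 199, A 278, D 246, B 0, C 85 (B out); R2 E 199, A 278, D 246, C 85 (C out); R3 E 199, A 363, D 246 (E out); R4 A 363, D 445 (D winner). Winner: D.
Anti-plurality — last-place votes: E 85, A 445, D 0, B 144, C 134. Winner: D.
The two methods agree.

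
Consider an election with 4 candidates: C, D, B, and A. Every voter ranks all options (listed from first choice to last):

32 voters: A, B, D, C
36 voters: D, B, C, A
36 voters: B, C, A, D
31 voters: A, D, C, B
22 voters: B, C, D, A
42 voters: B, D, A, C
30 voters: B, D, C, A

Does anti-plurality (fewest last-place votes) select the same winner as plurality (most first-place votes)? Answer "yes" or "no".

Anti-plurality — last-place votes: C 74, D 36, B 31, A 88. Winner: B.
Plurality — first-place votes: C 0, D 36, B 130, A 63. Winner: B.
The two methods agree.

yes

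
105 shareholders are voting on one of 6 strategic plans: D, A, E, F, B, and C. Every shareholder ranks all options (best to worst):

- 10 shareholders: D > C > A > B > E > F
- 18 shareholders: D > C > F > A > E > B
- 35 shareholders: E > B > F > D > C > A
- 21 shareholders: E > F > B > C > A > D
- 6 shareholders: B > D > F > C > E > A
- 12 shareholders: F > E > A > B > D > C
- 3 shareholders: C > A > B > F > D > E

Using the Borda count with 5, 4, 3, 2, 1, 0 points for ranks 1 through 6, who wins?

D: 10·5 + 18·5 + 35·2 + 21·0 + 6·4 + 12·1 + 3·1 = 249
A: 10·3 + 18·2 + 35·0 + 21·1 + 6·0 + 12·3 + 3·4 = 135
E: 10·1 + 18·1 + 35·5 + 21·5 + 6·1 + 12·4 + 3·0 = 362
F: 10·0 + 18·3 + 35·3 + 21·4 + 6·3 + 12·5 + 3·2 = 327
B: 10·2 + 18·0 + 35·4 + 21·3 + 6·5 + 12·2 + 3·3 = 286
C: 10·4 + 18·4 + 35·1 + 21·2 + 6·2 + 12·0 + 3·5 = 216
E has the highest Borda score (362).

E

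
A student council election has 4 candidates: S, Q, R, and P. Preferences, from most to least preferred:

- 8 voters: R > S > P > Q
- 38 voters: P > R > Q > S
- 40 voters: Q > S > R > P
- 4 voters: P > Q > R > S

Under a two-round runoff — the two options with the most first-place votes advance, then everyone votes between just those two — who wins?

P

Round 1 first-place votes: S 0, Q 40, R 8, P 42.
P and Q advance.
Runoff: P is preferred to Q by 50 voters; Q by 40.
P wins the runoff.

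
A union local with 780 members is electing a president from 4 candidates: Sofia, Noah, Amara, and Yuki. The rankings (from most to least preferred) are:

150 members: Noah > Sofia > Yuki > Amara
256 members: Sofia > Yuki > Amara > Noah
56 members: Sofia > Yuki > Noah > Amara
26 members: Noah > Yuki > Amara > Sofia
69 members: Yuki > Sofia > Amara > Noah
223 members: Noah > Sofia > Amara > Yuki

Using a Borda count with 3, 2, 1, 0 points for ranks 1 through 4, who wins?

Sofia

Sofia: 150·2 + 256·3 + 56·3 + 26·0 + 69·2 + 223·2 = 1820
Noah: 150·3 + 256·0 + 56·1 + 26·3 + 69·0 + 223·3 = 1253
Amara: 150·0 + 256·1 + 56·0 + 26·1 + 69·1 + 223·1 = 574
Yuki: 150·1 + 256·2 + 56·2 + 26·2 + 69·3 + 223·0 = 1033
Sofia has the highest Borda score (1820).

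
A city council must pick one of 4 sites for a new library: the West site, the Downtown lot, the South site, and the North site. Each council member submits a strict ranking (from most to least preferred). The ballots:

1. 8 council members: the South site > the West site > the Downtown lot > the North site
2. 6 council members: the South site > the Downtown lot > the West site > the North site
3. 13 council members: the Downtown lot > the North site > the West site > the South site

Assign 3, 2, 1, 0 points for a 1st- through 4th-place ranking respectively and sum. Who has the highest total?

the Downtown lot

the West site: 8·2 + 6·1 + 13·1 = 35
the Downtown lot: 8·1 + 6·2 + 13·3 = 59
the South site: 8·3 + 6·3 + 13·0 = 42
the North site: 8·0 + 6·0 + 13·2 = 26
the Downtown lot has the highest Borda score (59).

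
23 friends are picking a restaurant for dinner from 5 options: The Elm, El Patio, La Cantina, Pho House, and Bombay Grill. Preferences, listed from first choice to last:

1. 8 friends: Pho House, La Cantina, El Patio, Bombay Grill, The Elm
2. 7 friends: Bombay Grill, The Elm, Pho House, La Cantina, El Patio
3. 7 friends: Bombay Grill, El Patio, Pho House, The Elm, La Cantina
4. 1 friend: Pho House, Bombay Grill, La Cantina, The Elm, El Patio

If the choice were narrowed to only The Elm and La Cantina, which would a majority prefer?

Voters preferring The Elm to La Cantina: 14; preferring La Cantina to The Elm: 9.
The Elm wins the head-to-head.

The Elm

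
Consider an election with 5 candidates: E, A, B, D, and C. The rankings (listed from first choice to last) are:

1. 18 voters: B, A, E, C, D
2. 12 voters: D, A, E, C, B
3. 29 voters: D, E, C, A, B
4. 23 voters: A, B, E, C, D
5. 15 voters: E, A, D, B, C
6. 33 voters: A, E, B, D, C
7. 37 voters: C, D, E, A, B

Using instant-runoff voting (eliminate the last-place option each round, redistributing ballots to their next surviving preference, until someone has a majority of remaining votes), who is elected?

A

Round 1: E 15, A 56, B 18, D 41, C 37. Eliminate E.
Round 2: A 71, B 18, D 41, C 37. Eliminate B.
Round 3: A 89, D 41, C 37. A has a majority.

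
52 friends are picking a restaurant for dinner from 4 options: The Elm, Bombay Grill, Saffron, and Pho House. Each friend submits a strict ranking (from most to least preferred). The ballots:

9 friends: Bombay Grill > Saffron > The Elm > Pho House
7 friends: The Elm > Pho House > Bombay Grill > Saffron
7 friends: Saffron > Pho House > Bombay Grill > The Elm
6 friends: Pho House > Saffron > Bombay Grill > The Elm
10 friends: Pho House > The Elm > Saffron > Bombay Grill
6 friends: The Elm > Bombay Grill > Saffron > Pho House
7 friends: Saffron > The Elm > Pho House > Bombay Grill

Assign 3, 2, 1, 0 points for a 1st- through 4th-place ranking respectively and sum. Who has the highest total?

Saffron

The Elm: 9·1 + 7·3 + 7·0 + 6·0 + 10·2 + 6·3 + 7·2 = 82
Bombay Grill: 9·3 + 7·1 + 7·1 + 6·1 + 10·0 + 6·2 + 7·0 = 59
Saffron: 9·2 + 7·0 + 7·3 + 6·2 + 10·1 + 6·1 + 7·3 = 88
Pho House: 9·0 + 7·2 + 7·2 + 6·3 + 10·3 + 6·0 + 7·1 = 83
Saffron has the highest Borda score (88).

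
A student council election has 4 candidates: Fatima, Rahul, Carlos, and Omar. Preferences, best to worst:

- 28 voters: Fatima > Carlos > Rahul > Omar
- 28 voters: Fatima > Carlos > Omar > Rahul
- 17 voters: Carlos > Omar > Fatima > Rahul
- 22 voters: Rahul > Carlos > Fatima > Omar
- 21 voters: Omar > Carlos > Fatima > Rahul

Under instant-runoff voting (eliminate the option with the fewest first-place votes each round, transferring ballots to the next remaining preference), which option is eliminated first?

Carlos

Round 1: Fatima 56, Rahul 22, Carlos 17, Omar 21. Eliminate Carlos.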